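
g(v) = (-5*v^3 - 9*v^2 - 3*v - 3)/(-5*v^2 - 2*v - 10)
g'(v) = (10*v + 2)*(-5*v^3 - 9*v^2 - 3*v - 3)/(-5*v^2 - 2*v - 10)^2 + (-15*v^2 - 18*v - 3)/(-5*v^2 - 2*v - 10)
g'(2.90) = 1.20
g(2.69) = 3.37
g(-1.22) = 0.24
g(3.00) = 3.74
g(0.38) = 0.50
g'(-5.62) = 1.03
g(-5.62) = -3.94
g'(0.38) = 0.79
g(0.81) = 0.94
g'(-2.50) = 0.97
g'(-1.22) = 0.39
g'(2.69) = 1.22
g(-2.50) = -0.73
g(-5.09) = -3.39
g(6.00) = 7.05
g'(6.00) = 1.06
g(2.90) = 3.62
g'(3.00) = 1.19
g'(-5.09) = 1.04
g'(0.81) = 1.20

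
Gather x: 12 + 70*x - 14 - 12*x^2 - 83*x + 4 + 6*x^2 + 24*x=-6*x^2 + 11*x + 2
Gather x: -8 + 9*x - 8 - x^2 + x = -x^2 + 10*x - 16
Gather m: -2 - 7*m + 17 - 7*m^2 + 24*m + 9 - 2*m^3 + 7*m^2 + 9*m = -2*m^3 + 26*m + 24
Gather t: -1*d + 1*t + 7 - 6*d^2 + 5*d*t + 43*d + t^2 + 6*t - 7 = -6*d^2 + 42*d + t^2 + t*(5*d + 7)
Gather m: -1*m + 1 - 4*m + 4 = 5 - 5*m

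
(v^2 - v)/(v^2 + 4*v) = (v - 1)/(v + 4)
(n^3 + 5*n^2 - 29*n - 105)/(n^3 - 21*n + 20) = (n^3 + 5*n^2 - 29*n - 105)/(n^3 - 21*n + 20)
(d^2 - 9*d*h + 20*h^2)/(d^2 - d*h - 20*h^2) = (d - 4*h)/(d + 4*h)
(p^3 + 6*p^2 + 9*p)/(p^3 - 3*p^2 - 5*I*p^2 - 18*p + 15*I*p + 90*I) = p*(p + 3)/(p^2 - p*(6 + 5*I) + 30*I)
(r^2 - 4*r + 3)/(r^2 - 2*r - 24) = (-r^2 + 4*r - 3)/(-r^2 + 2*r + 24)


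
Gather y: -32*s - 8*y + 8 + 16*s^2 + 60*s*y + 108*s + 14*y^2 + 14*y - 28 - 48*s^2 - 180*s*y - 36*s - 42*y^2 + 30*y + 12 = -32*s^2 + 40*s - 28*y^2 + y*(36 - 120*s) - 8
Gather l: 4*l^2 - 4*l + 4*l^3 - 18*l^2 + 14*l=4*l^3 - 14*l^2 + 10*l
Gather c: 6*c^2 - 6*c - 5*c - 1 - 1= 6*c^2 - 11*c - 2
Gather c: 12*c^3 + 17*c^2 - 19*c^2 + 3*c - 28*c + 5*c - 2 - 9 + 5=12*c^3 - 2*c^2 - 20*c - 6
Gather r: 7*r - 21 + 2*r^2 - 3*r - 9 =2*r^2 + 4*r - 30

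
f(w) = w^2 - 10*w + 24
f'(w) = 2*w - 10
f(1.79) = 9.30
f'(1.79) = -6.42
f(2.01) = 7.94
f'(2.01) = -5.98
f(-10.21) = 230.34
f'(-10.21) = -30.42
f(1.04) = 14.68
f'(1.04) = -7.92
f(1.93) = 8.42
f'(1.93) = -6.14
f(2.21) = 6.78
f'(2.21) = -5.58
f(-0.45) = 28.70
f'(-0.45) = -10.90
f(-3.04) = 63.64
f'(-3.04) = -16.08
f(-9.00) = 195.00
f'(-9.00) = -28.00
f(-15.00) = 399.00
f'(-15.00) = -40.00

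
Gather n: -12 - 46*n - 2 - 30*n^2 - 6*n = -30*n^2 - 52*n - 14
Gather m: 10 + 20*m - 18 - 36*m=-16*m - 8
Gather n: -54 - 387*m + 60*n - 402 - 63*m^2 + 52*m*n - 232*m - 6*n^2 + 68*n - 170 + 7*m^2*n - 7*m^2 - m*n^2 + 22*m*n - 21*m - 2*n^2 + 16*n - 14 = -70*m^2 - 640*m + n^2*(-m - 8) + n*(7*m^2 + 74*m + 144) - 640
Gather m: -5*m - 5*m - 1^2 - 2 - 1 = -10*m - 4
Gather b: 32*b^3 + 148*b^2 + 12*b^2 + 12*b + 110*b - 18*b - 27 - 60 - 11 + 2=32*b^3 + 160*b^2 + 104*b - 96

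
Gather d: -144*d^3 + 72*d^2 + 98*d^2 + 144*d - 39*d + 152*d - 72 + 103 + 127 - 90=-144*d^3 + 170*d^2 + 257*d + 68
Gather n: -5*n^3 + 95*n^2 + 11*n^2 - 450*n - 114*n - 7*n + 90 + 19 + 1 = -5*n^3 + 106*n^2 - 571*n + 110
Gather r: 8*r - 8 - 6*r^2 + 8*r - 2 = -6*r^2 + 16*r - 10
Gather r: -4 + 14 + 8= 18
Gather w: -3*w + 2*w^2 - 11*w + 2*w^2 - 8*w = 4*w^2 - 22*w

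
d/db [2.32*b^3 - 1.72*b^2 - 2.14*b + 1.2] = 6.96*b^2 - 3.44*b - 2.14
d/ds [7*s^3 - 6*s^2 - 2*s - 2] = 21*s^2 - 12*s - 2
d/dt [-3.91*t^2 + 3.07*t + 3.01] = 3.07 - 7.82*t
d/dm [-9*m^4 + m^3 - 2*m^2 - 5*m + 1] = -36*m^3 + 3*m^2 - 4*m - 5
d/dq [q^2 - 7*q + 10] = 2*q - 7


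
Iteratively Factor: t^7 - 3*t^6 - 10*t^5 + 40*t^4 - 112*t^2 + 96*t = (t + 2)*(t^6 - 5*t^5 + 40*t^3 - 80*t^2 + 48*t) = (t - 2)*(t + 2)*(t^5 - 3*t^4 - 6*t^3 + 28*t^2 - 24*t) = (t - 2)*(t + 2)*(t + 3)*(t^4 - 6*t^3 + 12*t^2 - 8*t) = (t - 2)^2*(t + 2)*(t + 3)*(t^3 - 4*t^2 + 4*t) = t*(t - 2)^2*(t + 2)*(t + 3)*(t^2 - 4*t + 4) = t*(t - 2)^3*(t + 2)*(t + 3)*(t - 2)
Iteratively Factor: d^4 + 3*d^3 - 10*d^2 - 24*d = (d)*(d^3 + 3*d^2 - 10*d - 24) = d*(d + 2)*(d^2 + d - 12) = d*(d - 3)*(d + 2)*(d + 4)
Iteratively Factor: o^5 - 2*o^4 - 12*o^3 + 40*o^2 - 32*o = (o + 4)*(o^4 - 6*o^3 + 12*o^2 - 8*o) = (o - 2)*(o + 4)*(o^3 - 4*o^2 + 4*o) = o*(o - 2)*(o + 4)*(o^2 - 4*o + 4) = o*(o - 2)^2*(o + 4)*(o - 2)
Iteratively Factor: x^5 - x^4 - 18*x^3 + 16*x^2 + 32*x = (x)*(x^4 - x^3 - 18*x^2 + 16*x + 32) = x*(x - 2)*(x^3 + x^2 - 16*x - 16) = x*(x - 2)*(x + 4)*(x^2 - 3*x - 4) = x*(x - 2)*(x + 1)*(x + 4)*(x - 4)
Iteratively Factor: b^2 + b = (b)*(b + 1)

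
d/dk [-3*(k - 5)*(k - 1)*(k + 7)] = -9*k^2 - 6*k + 111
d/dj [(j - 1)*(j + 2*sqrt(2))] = 2*j - 1 + 2*sqrt(2)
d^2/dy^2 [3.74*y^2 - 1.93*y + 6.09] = 7.48000000000000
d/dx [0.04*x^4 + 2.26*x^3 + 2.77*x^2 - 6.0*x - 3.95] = 0.16*x^3 + 6.78*x^2 + 5.54*x - 6.0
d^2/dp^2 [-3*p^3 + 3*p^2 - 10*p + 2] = 6 - 18*p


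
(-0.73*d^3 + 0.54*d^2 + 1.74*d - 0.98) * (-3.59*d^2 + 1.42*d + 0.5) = 2.6207*d^5 - 2.9752*d^4 - 5.8448*d^3 + 6.259*d^2 - 0.5216*d - 0.49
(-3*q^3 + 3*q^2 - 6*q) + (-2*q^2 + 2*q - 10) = -3*q^3 + q^2 - 4*q - 10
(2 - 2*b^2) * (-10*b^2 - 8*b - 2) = 20*b^4 + 16*b^3 - 16*b^2 - 16*b - 4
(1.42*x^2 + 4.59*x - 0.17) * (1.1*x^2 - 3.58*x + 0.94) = 1.562*x^4 - 0.0345999999999993*x^3 - 15.2844*x^2 + 4.9232*x - 0.1598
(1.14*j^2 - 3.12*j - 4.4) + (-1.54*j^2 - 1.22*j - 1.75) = -0.4*j^2 - 4.34*j - 6.15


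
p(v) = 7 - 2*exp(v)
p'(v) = -2*exp(v)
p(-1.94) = 6.71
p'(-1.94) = -0.29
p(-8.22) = 7.00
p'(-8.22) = -0.00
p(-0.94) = 6.22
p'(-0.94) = -0.78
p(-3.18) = 6.92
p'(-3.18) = -0.08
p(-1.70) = 6.63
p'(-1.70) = -0.37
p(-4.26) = 6.97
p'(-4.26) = -0.03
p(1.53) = -2.24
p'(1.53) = -9.24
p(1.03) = 1.40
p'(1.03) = -5.60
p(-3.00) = 6.90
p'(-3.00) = -0.10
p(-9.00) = 7.00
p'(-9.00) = 0.00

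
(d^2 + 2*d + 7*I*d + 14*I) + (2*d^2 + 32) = 3*d^2 + 2*d + 7*I*d + 32 + 14*I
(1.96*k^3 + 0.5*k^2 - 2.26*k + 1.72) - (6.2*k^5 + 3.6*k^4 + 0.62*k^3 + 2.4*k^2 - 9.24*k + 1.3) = -6.2*k^5 - 3.6*k^4 + 1.34*k^3 - 1.9*k^2 + 6.98*k + 0.42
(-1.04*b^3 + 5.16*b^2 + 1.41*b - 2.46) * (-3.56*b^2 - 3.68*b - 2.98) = 3.7024*b^5 - 14.5424*b^4 - 20.9092*b^3 - 11.808*b^2 + 4.851*b + 7.3308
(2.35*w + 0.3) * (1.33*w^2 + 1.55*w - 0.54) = 3.1255*w^3 + 4.0415*w^2 - 0.804*w - 0.162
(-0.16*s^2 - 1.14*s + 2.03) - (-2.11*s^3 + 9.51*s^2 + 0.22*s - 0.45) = 2.11*s^3 - 9.67*s^2 - 1.36*s + 2.48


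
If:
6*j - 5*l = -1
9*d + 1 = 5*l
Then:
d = 5*l/9 - 1/9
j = 5*l/6 - 1/6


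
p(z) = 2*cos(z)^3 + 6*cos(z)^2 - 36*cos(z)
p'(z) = -6*sin(z)*cos(z)^2 - 12*sin(z)*cos(z) + 36*sin(z)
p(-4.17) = 19.91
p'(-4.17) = 34.77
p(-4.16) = 20.25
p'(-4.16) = 34.60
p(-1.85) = 10.34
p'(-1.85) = -37.35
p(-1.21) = -11.87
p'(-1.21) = -29.02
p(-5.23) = -16.10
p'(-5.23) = 24.85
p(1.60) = 1.06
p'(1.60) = 36.33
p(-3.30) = 39.47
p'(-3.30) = 6.63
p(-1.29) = -9.47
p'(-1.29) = -30.95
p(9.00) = 36.27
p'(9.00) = 17.29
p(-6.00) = -27.26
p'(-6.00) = 5.29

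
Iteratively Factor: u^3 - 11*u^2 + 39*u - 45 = (u - 5)*(u^2 - 6*u + 9) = (u - 5)*(u - 3)*(u - 3)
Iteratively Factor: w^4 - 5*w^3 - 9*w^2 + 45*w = (w - 5)*(w^3 - 9*w) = (w - 5)*(w + 3)*(w^2 - 3*w) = (w - 5)*(w - 3)*(w + 3)*(w)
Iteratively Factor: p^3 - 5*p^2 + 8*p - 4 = (p - 2)*(p^2 - 3*p + 2) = (p - 2)^2*(p - 1)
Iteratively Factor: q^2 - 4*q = (q)*(q - 4)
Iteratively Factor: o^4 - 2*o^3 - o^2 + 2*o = (o - 2)*(o^3 - o) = (o - 2)*(o - 1)*(o^2 + o) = (o - 2)*(o - 1)*(o + 1)*(o)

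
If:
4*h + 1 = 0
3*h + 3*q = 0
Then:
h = -1/4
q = 1/4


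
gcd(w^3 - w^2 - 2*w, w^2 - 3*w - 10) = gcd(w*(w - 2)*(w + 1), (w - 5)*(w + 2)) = 1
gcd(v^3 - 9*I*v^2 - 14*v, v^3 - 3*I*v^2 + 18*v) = v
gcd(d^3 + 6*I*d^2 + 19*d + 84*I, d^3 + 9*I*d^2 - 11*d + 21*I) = d^2 + 10*I*d - 21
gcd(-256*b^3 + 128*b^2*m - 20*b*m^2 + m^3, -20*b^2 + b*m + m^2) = 4*b - m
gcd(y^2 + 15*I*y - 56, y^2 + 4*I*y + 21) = y + 7*I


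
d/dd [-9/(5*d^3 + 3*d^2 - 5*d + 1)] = 9*(15*d^2 + 6*d - 5)/(5*d^3 + 3*d^2 - 5*d + 1)^2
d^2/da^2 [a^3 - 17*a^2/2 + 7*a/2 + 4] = 6*a - 17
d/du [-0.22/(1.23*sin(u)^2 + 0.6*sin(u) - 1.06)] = (0.5412*sin(u) + 0.132)*cos(u)/(1.23*sin(u)^2 + 0.6*sin(u) - 1.06)^2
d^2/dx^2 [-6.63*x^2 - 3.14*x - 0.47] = -13.2600000000000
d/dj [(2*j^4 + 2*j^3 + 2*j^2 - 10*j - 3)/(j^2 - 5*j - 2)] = (4*j^5 - 28*j^4 - 36*j^3 - 12*j^2 - 2*j + 5)/(j^4 - 10*j^3 + 21*j^2 + 20*j + 4)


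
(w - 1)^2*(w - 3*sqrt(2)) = w^3 - 3*sqrt(2)*w^2 - 2*w^2 + w + 6*sqrt(2)*w - 3*sqrt(2)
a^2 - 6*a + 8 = (a - 4)*(a - 2)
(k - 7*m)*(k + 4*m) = k^2 - 3*k*m - 28*m^2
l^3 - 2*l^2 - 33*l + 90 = (l - 5)*(l - 3)*(l + 6)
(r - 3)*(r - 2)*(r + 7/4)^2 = r^4 - 3*r^3/2 - 135*r^2/16 + 91*r/16 + 147/8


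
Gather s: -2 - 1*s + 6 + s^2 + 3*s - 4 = s^2 + 2*s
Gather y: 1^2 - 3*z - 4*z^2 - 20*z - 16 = -4*z^2 - 23*z - 15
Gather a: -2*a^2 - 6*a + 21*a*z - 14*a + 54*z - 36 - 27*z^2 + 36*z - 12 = -2*a^2 + a*(21*z - 20) - 27*z^2 + 90*z - 48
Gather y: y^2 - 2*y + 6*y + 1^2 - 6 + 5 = y^2 + 4*y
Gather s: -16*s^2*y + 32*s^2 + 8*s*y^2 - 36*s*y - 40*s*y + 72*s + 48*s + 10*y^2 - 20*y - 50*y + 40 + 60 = s^2*(32 - 16*y) + s*(8*y^2 - 76*y + 120) + 10*y^2 - 70*y + 100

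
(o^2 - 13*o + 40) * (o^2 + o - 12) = o^4 - 12*o^3 + 15*o^2 + 196*o - 480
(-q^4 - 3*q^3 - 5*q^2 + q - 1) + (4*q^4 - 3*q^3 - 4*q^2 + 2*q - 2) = 3*q^4 - 6*q^3 - 9*q^2 + 3*q - 3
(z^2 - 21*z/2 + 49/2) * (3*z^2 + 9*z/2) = 3*z^4 - 27*z^3 + 105*z^2/4 + 441*z/4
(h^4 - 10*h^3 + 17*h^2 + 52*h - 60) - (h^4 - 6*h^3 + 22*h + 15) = -4*h^3 + 17*h^2 + 30*h - 75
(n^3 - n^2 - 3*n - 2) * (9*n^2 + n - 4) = 9*n^5 - 8*n^4 - 32*n^3 - 17*n^2 + 10*n + 8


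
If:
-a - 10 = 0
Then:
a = -10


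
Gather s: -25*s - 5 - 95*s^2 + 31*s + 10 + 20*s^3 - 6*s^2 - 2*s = 20*s^3 - 101*s^2 + 4*s + 5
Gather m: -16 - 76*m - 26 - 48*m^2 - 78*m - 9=-48*m^2 - 154*m - 51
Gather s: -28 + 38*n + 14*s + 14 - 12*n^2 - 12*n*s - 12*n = -12*n^2 + 26*n + s*(14 - 12*n) - 14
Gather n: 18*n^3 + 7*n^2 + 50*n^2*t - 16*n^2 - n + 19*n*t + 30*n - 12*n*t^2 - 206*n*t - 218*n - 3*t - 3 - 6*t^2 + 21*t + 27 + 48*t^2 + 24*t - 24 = 18*n^3 + n^2*(50*t - 9) + n*(-12*t^2 - 187*t - 189) + 42*t^2 + 42*t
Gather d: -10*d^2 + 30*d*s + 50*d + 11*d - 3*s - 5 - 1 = -10*d^2 + d*(30*s + 61) - 3*s - 6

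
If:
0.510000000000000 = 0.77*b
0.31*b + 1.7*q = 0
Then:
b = 0.66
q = -0.12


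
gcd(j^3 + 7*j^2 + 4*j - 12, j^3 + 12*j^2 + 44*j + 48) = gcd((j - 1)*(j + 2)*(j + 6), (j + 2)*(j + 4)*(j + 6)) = j^2 + 8*j + 12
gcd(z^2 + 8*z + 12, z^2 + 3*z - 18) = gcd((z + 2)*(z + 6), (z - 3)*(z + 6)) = z + 6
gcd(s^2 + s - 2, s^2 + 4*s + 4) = s + 2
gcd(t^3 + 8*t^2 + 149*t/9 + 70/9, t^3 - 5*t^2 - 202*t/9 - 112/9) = t^2 + 3*t + 14/9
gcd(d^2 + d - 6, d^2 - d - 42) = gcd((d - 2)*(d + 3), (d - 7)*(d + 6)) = 1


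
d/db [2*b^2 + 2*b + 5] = 4*b + 2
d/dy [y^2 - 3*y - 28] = 2*y - 3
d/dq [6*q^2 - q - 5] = 12*q - 1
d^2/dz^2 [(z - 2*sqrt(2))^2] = 2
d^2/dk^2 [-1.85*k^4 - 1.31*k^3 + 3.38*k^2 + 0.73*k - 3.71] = -22.2*k^2 - 7.86*k + 6.76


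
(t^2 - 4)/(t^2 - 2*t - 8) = (t - 2)/(t - 4)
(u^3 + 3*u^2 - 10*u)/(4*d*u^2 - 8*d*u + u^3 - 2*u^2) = (u + 5)/(4*d + u)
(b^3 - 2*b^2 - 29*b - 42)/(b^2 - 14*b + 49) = (b^2 + 5*b + 6)/(b - 7)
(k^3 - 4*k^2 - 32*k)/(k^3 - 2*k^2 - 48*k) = (k + 4)/(k + 6)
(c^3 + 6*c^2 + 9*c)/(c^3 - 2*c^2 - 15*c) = (c + 3)/(c - 5)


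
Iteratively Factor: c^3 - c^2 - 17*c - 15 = (c + 1)*(c^2 - 2*c - 15) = (c + 1)*(c + 3)*(c - 5)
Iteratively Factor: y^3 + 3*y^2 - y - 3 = (y - 1)*(y^2 + 4*y + 3) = (y - 1)*(y + 3)*(y + 1)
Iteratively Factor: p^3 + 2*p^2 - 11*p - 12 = (p + 4)*(p^2 - 2*p - 3) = (p - 3)*(p + 4)*(p + 1)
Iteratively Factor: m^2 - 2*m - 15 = (m + 3)*(m - 5)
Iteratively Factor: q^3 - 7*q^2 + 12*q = (q - 3)*(q^2 - 4*q) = (q - 4)*(q - 3)*(q)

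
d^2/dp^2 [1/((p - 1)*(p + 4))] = 2*((p - 1)^2 + (p - 1)*(p + 4) + (p + 4)^2)/((p - 1)^3*(p + 4)^3)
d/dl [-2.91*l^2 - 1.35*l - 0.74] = -5.82*l - 1.35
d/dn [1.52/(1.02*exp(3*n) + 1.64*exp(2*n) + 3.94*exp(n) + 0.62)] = (-4.6512*exp(2*n) - 4.9856*exp(n) - 5.9888)*exp(n)/(1.02*exp(3*n) + 1.64*exp(2*n) + 3.94*exp(n) + 0.62)^2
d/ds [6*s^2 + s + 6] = 12*s + 1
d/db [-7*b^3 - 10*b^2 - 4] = b*(-21*b - 20)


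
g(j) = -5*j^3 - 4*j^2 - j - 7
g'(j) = -15*j^2 - 8*j - 1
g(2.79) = -149.51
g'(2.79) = -140.08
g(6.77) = -1748.55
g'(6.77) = -742.65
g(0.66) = -10.84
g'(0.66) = -12.81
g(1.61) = -39.84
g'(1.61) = -52.76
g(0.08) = -7.11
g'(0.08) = -1.74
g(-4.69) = 425.51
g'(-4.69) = -293.42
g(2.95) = -173.12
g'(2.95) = -155.14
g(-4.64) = 411.01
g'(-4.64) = -286.82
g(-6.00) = 935.00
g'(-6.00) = -493.00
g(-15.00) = 15983.00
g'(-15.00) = -3256.00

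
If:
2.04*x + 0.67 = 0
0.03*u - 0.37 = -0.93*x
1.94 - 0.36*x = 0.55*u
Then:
No Solution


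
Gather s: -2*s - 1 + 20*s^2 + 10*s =20*s^2 + 8*s - 1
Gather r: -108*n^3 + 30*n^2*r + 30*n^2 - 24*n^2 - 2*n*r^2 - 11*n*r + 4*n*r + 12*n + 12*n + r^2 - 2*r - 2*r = -108*n^3 + 6*n^2 + 24*n + r^2*(1 - 2*n) + r*(30*n^2 - 7*n - 4)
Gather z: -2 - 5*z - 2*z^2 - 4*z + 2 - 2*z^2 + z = -4*z^2 - 8*z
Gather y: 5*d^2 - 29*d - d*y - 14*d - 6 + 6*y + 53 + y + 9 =5*d^2 - 43*d + y*(7 - d) + 56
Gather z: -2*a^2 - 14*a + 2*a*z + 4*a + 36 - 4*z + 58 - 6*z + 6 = -2*a^2 - 10*a + z*(2*a - 10) + 100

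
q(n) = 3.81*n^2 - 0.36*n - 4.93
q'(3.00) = 22.50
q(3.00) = 28.28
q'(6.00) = 45.36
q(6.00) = 130.07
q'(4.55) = 34.31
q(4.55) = 72.31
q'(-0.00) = -0.36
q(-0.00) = -4.93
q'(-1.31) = -10.34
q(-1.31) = 2.08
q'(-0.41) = -3.48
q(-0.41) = -4.14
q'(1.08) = 7.87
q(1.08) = -0.87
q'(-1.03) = -8.21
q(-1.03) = -0.52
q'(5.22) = 39.42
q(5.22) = 97.01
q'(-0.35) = -3.03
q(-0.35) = -4.34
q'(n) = 7.62*n - 0.36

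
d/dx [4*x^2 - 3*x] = 8*x - 3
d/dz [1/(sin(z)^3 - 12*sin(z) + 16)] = -3*(sin(z) + 2)*cos(z)/((sin(z) - 2)^3*(sin(z) + 4)^2)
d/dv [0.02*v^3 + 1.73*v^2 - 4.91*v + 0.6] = 0.06*v^2 + 3.46*v - 4.91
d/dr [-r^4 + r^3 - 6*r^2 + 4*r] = -4*r^3 + 3*r^2 - 12*r + 4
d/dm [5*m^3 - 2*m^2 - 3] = m*(15*m - 4)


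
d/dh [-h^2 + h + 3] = 1 - 2*h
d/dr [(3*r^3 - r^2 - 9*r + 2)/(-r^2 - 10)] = 3*(-r^4 - 33*r^2 + 8*r + 30)/(r^4 + 20*r^2 + 100)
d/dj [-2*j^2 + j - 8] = 1 - 4*j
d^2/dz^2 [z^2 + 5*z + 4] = 2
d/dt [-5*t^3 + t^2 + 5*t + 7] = -15*t^2 + 2*t + 5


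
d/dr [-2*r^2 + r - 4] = 1 - 4*r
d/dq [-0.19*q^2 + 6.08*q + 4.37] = 6.08 - 0.38*q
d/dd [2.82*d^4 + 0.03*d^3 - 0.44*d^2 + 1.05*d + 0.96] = 11.28*d^3 + 0.09*d^2 - 0.88*d + 1.05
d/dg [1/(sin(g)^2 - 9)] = -2*sin(g)*cos(g)/(sin(g)^2 - 9)^2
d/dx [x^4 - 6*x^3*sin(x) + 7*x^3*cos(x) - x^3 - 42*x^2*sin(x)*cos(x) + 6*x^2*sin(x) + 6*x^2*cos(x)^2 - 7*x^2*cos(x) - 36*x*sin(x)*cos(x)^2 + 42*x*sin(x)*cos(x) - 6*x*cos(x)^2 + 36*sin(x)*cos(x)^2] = -7*x^3*sin(x) - 6*x^3*cos(x) + 4*x^3 - 11*x^2*sin(x) - 6*x^2*sin(2*x) + 27*x^2*cos(x) - 42*x^2*cos(2*x) - 3*x^2 + 12*x*sin(x) - 36*x*sin(2*x) - 23*x*cos(x) + 48*x*cos(2*x) - 27*x*cos(3*x) + 6*x + 27*sin(x) + 21*sin(2*x) - 9*sin(3*x) - 27*cos(x) - 3*cos(2*x) + 27*cos(3*x) + 36*sqrt(2)*cos(x + pi/4) - 3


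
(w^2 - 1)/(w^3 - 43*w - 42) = (w - 1)/(w^2 - w - 42)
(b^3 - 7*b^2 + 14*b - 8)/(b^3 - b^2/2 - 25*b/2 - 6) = 2*(b^2 - 3*b + 2)/(2*b^2 + 7*b + 3)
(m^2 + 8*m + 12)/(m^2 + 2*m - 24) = (m + 2)/(m - 4)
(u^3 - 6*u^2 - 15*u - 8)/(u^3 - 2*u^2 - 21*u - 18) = (u^2 - 7*u - 8)/(u^2 - 3*u - 18)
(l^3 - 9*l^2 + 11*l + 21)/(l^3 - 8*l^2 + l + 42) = (l + 1)/(l + 2)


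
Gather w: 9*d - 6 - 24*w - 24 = 9*d - 24*w - 30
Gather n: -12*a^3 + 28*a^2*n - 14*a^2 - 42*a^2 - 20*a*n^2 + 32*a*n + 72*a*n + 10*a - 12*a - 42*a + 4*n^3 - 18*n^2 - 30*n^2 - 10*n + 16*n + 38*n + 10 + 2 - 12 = -12*a^3 - 56*a^2 - 44*a + 4*n^3 + n^2*(-20*a - 48) + n*(28*a^2 + 104*a + 44)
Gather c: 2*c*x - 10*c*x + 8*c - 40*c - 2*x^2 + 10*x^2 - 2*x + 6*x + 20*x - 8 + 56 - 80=c*(-8*x - 32) + 8*x^2 + 24*x - 32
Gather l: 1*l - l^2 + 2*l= -l^2 + 3*l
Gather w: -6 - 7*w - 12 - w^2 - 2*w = -w^2 - 9*w - 18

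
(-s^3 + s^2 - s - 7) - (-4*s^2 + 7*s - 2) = -s^3 + 5*s^2 - 8*s - 5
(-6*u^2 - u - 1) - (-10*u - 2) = -6*u^2 + 9*u + 1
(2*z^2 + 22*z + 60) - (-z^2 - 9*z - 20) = 3*z^2 + 31*z + 80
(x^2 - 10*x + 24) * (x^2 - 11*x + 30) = x^4 - 21*x^3 + 164*x^2 - 564*x + 720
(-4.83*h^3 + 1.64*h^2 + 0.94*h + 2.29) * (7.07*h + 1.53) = -34.1481*h^4 + 4.2049*h^3 + 9.155*h^2 + 17.6285*h + 3.5037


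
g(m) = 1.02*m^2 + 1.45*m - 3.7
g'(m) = 2.04*m + 1.45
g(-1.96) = -2.62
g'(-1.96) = -2.55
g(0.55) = -2.59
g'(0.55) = 2.57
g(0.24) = -3.29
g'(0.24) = 1.94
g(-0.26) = -4.01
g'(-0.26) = 0.92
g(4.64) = 24.99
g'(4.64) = 10.92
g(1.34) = 0.07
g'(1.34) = 4.18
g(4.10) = 19.39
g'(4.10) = 9.81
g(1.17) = -0.61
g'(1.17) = 3.84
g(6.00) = 41.72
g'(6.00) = 13.69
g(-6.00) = 24.32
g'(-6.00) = -10.79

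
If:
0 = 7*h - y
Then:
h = y/7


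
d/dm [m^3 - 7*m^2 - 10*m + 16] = 3*m^2 - 14*m - 10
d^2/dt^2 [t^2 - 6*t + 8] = 2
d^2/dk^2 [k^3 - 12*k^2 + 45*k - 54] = 6*k - 24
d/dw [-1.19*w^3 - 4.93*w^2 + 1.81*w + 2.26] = -3.57*w^2 - 9.86*w + 1.81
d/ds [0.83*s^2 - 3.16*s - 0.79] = 1.66*s - 3.16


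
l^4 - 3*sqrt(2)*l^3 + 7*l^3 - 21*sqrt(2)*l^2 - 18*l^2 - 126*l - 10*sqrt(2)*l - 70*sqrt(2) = (l + 7)*(l - 5*sqrt(2))*(l + sqrt(2))^2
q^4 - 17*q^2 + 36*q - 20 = (q - 2)^2*(q - 1)*(q + 5)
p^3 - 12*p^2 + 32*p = p*(p - 8)*(p - 4)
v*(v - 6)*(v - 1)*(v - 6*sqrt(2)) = v^4 - 6*sqrt(2)*v^3 - 7*v^3 + 6*v^2 + 42*sqrt(2)*v^2 - 36*sqrt(2)*v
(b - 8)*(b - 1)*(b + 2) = b^3 - 7*b^2 - 10*b + 16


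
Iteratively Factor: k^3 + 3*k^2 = (k)*(k^2 + 3*k) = k^2*(k + 3)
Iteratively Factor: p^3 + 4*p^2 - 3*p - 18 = (p + 3)*(p^2 + p - 6) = (p - 2)*(p + 3)*(p + 3)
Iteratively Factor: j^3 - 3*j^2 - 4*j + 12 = (j - 3)*(j^2 - 4) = (j - 3)*(j - 2)*(j + 2)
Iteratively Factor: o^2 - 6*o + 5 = (o - 1)*(o - 5)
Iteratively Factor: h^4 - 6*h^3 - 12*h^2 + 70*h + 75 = (h - 5)*(h^3 - h^2 - 17*h - 15) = (h - 5)*(h + 3)*(h^2 - 4*h - 5) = (h - 5)*(h + 1)*(h + 3)*(h - 5)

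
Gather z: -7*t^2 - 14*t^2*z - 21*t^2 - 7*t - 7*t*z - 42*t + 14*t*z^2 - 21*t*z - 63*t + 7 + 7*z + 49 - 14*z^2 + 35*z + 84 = -28*t^2 - 112*t + z^2*(14*t - 14) + z*(-14*t^2 - 28*t + 42) + 140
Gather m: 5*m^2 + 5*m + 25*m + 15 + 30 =5*m^2 + 30*m + 45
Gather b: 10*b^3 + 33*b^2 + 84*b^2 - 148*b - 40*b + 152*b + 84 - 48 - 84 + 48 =10*b^3 + 117*b^2 - 36*b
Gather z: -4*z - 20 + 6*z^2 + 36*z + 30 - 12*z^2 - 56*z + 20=-6*z^2 - 24*z + 30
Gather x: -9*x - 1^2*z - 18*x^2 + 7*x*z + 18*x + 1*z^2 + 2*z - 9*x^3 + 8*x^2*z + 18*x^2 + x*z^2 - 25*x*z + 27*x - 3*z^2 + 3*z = -9*x^3 + 8*x^2*z + x*(z^2 - 18*z + 36) - 2*z^2 + 4*z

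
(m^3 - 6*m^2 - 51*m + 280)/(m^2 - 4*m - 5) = (m^2 - m - 56)/(m + 1)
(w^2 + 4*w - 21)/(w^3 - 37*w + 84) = 1/(w - 4)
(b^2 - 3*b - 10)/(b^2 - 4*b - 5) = (b + 2)/(b + 1)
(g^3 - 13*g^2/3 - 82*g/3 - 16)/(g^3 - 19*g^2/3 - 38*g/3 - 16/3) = (g + 3)/(g + 1)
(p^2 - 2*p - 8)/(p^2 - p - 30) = (-p^2 + 2*p + 8)/(-p^2 + p + 30)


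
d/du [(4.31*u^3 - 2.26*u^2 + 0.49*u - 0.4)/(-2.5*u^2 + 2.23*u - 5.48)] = (-10.775*u^4 + 19.2226*u^3 - 74.6712*u^2 + 22.7696*u - 1.7932)/(6.25*u^4 - 11.15*u^3 + 32.3729*u^2 - 24.4408*u + 30.0304)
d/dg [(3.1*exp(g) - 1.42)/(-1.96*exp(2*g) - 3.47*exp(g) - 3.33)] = (6.076*exp(2*g) - 5.5664*exp(g) - 15.2504)*exp(g)/(3.8416*exp(4*g) + 13.6024*exp(3*g) + 25.0945*exp(2*g) + 23.1102*exp(g) + 11.0889)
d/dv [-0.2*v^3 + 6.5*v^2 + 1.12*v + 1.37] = -0.6*v^2 + 13.0*v + 1.12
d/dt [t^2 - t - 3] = 2*t - 1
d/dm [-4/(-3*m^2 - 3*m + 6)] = 4*(-2*m - 1)/(3*(m^2 + m - 2)^2)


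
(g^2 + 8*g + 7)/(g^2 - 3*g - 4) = (g + 7)/(g - 4)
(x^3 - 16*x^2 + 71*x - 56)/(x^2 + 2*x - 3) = (x^2 - 15*x + 56)/(x + 3)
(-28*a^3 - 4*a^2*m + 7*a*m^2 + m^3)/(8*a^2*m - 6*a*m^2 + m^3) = (-14*a^2 - 9*a*m - m^2)/(m*(4*a - m))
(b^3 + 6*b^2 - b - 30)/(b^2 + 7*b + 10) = (b^2 + b - 6)/(b + 2)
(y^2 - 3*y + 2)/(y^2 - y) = (y - 2)/y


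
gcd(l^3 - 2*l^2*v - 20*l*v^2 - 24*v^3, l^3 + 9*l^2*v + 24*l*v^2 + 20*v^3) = l^2 + 4*l*v + 4*v^2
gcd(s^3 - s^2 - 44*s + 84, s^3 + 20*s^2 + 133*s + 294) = s + 7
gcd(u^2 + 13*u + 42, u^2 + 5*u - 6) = u + 6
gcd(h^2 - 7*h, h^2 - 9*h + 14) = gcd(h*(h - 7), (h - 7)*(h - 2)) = h - 7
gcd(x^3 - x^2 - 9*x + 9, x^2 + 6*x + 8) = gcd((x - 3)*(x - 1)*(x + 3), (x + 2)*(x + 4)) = 1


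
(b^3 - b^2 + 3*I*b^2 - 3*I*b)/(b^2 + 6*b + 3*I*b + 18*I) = b*(b - 1)/(b + 6)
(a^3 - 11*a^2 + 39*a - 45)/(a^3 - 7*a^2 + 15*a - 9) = (a - 5)/(a - 1)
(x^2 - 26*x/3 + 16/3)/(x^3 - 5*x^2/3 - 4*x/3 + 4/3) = (x - 8)/(x^2 - x - 2)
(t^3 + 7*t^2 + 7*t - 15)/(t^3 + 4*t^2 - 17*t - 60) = (t - 1)/(t - 4)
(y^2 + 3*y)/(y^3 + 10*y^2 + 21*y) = 1/(y + 7)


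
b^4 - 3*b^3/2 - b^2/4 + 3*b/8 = b*(b - 3/2)*(b - 1/2)*(b + 1/2)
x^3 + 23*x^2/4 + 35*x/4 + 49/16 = (x + 1/2)*(x + 7/4)*(x + 7/2)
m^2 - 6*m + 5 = (m - 5)*(m - 1)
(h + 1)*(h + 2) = h^2 + 3*h + 2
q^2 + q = q*(q + 1)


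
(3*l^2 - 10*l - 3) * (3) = 9*l^2 - 30*l - 9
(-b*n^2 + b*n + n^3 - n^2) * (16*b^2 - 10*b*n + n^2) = -16*b^3*n^2 + 16*b^3*n + 26*b^2*n^3 - 26*b^2*n^2 - 11*b*n^4 + 11*b*n^3 + n^5 - n^4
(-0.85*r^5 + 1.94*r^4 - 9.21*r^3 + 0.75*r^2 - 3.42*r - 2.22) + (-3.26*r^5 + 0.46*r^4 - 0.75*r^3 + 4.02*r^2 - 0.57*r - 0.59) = -4.11*r^5 + 2.4*r^4 - 9.96*r^3 + 4.77*r^2 - 3.99*r - 2.81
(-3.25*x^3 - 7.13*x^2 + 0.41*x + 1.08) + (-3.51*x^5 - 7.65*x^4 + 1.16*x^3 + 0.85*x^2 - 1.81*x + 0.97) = -3.51*x^5 - 7.65*x^4 - 2.09*x^3 - 6.28*x^2 - 1.4*x + 2.05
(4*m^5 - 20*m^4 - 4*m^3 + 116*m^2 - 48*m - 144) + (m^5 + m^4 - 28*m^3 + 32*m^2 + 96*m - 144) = 5*m^5 - 19*m^4 - 32*m^3 + 148*m^2 + 48*m - 288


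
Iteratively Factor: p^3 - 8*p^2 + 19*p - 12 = (p - 3)*(p^2 - 5*p + 4) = (p - 4)*(p - 3)*(p - 1)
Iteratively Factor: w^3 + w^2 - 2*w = (w)*(w^2 + w - 2) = w*(w + 2)*(w - 1)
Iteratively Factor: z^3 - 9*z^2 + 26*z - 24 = (z - 2)*(z^2 - 7*z + 12) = (z - 3)*(z - 2)*(z - 4)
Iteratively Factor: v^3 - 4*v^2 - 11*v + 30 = (v - 5)*(v^2 + v - 6) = (v - 5)*(v - 2)*(v + 3)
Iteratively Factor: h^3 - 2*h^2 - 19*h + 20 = (h - 5)*(h^2 + 3*h - 4) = (h - 5)*(h - 1)*(h + 4)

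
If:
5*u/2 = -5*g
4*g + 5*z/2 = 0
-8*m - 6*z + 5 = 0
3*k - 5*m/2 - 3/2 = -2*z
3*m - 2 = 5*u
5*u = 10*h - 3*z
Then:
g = 5/544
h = -37/2720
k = 1697/1632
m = 173/272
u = -5/272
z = -1/68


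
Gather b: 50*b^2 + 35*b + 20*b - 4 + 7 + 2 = 50*b^2 + 55*b + 5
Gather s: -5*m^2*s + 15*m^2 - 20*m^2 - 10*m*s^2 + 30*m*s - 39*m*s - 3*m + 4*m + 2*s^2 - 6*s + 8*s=-5*m^2 + m + s^2*(2 - 10*m) + s*(-5*m^2 - 9*m + 2)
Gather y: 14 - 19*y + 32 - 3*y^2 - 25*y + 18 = -3*y^2 - 44*y + 64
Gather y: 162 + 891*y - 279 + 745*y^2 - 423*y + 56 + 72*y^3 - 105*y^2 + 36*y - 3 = 72*y^3 + 640*y^2 + 504*y - 64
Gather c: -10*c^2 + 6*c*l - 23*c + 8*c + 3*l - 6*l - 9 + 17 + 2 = -10*c^2 + c*(6*l - 15) - 3*l + 10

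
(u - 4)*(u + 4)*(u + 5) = u^3 + 5*u^2 - 16*u - 80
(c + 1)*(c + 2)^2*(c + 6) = c^4 + 11*c^3 + 38*c^2 + 52*c + 24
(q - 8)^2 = q^2 - 16*q + 64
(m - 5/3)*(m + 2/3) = m^2 - m - 10/9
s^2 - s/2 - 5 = (s - 5/2)*(s + 2)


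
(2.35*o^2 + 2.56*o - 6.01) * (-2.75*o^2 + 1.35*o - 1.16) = -6.4625*o^4 - 3.8675*o^3 + 17.2575*o^2 - 11.0831*o + 6.9716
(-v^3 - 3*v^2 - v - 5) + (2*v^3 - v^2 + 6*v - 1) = v^3 - 4*v^2 + 5*v - 6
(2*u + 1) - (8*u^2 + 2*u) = 1 - 8*u^2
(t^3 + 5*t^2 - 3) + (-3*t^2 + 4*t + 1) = t^3 + 2*t^2 + 4*t - 2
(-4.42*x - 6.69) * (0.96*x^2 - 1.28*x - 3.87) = -4.2432*x^3 - 0.7648*x^2 + 25.6686*x + 25.8903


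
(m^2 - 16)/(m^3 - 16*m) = 1/m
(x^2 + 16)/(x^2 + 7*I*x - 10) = (x^2 + 16)/(x^2 + 7*I*x - 10)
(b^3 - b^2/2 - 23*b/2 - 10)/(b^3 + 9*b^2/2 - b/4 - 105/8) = 4*(b^2 - 3*b - 4)/(4*b^2 + 8*b - 21)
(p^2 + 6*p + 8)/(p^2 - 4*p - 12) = (p + 4)/(p - 6)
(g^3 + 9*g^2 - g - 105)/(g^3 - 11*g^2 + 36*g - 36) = (g^2 + 12*g + 35)/(g^2 - 8*g + 12)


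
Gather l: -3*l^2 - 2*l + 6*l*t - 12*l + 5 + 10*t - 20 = -3*l^2 + l*(6*t - 14) + 10*t - 15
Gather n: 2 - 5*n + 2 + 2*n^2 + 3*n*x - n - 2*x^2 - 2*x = 2*n^2 + n*(3*x - 6) - 2*x^2 - 2*x + 4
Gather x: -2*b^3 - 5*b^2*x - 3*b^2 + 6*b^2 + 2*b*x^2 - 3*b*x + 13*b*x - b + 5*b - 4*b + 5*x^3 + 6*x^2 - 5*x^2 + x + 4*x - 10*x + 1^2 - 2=-2*b^3 + 3*b^2 + 5*x^3 + x^2*(2*b + 1) + x*(-5*b^2 + 10*b - 5) - 1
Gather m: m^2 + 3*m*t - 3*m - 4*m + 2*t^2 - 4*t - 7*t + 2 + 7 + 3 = m^2 + m*(3*t - 7) + 2*t^2 - 11*t + 12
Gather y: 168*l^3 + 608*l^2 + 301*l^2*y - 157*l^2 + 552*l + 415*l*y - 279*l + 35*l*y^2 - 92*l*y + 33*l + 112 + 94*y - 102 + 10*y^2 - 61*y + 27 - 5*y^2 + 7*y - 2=168*l^3 + 451*l^2 + 306*l + y^2*(35*l + 5) + y*(301*l^2 + 323*l + 40) + 35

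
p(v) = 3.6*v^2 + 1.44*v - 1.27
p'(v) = 7.2*v + 1.44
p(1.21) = 5.74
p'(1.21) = 10.15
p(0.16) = -0.95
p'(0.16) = 2.59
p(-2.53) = 18.13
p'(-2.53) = -16.78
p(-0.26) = -1.40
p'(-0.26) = -0.43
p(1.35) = 7.24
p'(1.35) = 11.16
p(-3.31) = 33.41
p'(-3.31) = -22.39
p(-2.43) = 16.49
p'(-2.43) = -16.06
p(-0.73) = -0.40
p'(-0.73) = -3.82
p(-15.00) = 787.13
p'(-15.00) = -106.56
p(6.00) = 136.97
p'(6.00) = 44.64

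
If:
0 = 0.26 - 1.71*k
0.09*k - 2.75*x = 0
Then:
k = 0.15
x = 0.00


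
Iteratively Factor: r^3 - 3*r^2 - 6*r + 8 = (r - 1)*(r^2 - 2*r - 8) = (r - 1)*(r + 2)*(r - 4)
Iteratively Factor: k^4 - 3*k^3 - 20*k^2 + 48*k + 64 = (k + 1)*(k^3 - 4*k^2 - 16*k + 64) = (k + 1)*(k + 4)*(k^2 - 8*k + 16) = (k - 4)*(k + 1)*(k + 4)*(k - 4)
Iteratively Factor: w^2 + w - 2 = (w - 1)*(w + 2)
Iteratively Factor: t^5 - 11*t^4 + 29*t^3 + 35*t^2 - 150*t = (t - 3)*(t^4 - 8*t^3 + 5*t^2 + 50*t) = (t - 5)*(t - 3)*(t^3 - 3*t^2 - 10*t) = (t - 5)*(t - 3)*(t + 2)*(t^2 - 5*t) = t*(t - 5)*(t - 3)*(t + 2)*(t - 5)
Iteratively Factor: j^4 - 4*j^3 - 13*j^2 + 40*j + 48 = (j + 1)*(j^3 - 5*j^2 - 8*j + 48) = (j - 4)*(j + 1)*(j^2 - j - 12) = (j - 4)*(j + 1)*(j + 3)*(j - 4)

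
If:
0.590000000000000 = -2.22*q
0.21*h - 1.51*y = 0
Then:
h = 7.19047619047619*y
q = -0.27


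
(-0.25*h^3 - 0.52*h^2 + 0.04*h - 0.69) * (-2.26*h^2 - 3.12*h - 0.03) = 0.565*h^5 + 1.9552*h^4 + 1.5395*h^3 + 1.4502*h^2 + 2.1516*h + 0.0207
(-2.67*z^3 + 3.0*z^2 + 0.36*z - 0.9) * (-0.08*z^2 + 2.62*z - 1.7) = 0.2136*z^5 - 7.2354*z^4 + 12.3702*z^3 - 4.0848*z^2 - 2.97*z + 1.53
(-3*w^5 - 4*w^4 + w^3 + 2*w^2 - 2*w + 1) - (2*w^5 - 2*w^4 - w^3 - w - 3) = -5*w^5 - 2*w^4 + 2*w^3 + 2*w^2 - w + 4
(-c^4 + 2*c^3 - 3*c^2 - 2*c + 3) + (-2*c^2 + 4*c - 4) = -c^4 + 2*c^3 - 5*c^2 + 2*c - 1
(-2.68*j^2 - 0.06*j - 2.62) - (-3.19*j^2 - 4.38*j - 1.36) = 0.51*j^2 + 4.32*j - 1.26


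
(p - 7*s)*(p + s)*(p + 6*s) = p^3 - 43*p*s^2 - 42*s^3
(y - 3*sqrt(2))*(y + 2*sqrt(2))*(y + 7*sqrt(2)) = y^3 + 6*sqrt(2)*y^2 - 26*y - 84*sqrt(2)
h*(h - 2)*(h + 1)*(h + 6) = h^4 + 5*h^3 - 8*h^2 - 12*h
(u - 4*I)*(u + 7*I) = u^2 + 3*I*u + 28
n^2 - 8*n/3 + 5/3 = (n - 5/3)*(n - 1)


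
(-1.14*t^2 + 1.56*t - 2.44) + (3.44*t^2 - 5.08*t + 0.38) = 2.3*t^2 - 3.52*t - 2.06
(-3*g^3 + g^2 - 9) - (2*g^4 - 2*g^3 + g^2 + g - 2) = -2*g^4 - g^3 - g - 7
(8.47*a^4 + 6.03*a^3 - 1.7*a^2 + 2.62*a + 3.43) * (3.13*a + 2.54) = 26.5111*a^5 + 40.3877*a^4 + 9.9952*a^3 + 3.8826*a^2 + 17.3907*a + 8.7122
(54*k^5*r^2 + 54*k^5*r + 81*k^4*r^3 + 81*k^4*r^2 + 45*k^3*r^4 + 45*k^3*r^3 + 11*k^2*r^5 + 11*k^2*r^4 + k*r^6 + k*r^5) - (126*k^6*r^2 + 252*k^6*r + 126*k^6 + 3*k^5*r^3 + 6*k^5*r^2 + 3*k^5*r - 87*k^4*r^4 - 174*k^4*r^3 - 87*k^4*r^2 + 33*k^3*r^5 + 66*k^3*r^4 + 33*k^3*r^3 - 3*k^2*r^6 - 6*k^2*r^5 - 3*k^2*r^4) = -126*k^6*r^2 - 252*k^6*r - 126*k^6 - 3*k^5*r^3 + 48*k^5*r^2 + 51*k^5*r + 87*k^4*r^4 + 255*k^4*r^3 + 168*k^4*r^2 - 33*k^3*r^5 - 21*k^3*r^4 + 12*k^3*r^3 + 3*k^2*r^6 + 17*k^2*r^5 + 14*k^2*r^4 + k*r^6 + k*r^5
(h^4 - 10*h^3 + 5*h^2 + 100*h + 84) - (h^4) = -10*h^3 + 5*h^2 + 100*h + 84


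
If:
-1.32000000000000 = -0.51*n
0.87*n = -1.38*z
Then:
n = 2.59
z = -1.63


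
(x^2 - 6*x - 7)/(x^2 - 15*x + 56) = (x + 1)/(x - 8)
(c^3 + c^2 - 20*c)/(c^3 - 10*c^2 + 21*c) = (c^2 + c - 20)/(c^2 - 10*c + 21)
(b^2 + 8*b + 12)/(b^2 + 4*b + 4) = (b + 6)/(b + 2)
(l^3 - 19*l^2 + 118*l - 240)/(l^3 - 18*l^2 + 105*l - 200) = (l - 6)/(l - 5)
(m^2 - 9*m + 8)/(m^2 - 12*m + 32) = (m - 1)/(m - 4)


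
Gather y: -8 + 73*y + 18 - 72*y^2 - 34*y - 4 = -72*y^2 + 39*y + 6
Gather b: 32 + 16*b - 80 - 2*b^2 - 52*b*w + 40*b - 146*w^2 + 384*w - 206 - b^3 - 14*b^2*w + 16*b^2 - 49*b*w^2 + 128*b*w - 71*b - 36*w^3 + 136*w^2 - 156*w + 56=-b^3 + b^2*(14 - 14*w) + b*(-49*w^2 + 76*w - 15) - 36*w^3 - 10*w^2 + 228*w - 198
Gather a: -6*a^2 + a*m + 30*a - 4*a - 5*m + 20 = -6*a^2 + a*(m + 26) - 5*m + 20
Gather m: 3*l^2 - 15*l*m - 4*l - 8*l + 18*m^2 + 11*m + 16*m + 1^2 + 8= 3*l^2 - 12*l + 18*m^2 + m*(27 - 15*l) + 9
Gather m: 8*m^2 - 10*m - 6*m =8*m^2 - 16*m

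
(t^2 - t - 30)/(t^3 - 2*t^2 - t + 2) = (t^2 - t - 30)/(t^3 - 2*t^2 - t + 2)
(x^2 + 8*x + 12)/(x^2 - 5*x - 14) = (x + 6)/(x - 7)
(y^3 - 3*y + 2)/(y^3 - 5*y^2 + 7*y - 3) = (y + 2)/(y - 3)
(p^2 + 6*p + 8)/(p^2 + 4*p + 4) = (p + 4)/(p + 2)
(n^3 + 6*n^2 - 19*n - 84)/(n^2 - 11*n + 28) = (n^2 + 10*n + 21)/(n - 7)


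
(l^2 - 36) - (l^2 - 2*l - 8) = 2*l - 28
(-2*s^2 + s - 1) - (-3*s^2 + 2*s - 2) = s^2 - s + 1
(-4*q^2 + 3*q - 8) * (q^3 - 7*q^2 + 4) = -4*q^5 + 31*q^4 - 29*q^3 + 40*q^2 + 12*q - 32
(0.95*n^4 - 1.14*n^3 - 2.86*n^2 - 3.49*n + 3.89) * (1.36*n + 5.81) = 1.292*n^5 + 3.9691*n^4 - 10.513*n^3 - 21.363*n^2 - 14.9865*n + 22.6009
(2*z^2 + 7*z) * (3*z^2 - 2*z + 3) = 6*z^4 + 17*z^3 - 8*z^2 + 21*z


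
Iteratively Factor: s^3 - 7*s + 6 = (s - 2)*(s^2 + 2*s - 3) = (s - 2)*(s - 1)*(s + 3)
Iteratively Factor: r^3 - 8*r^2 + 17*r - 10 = (r - 5)*(r^2 - 3*r + 2) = (r - 5)*(r - 1)*(r - 2)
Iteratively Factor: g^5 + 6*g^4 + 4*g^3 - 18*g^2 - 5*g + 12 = (g - 1)*(g^4 + 7*g^3 + 11*g^2 - 7*g - 12) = (g - 1)*(g + 3)*(g^3 + 4*g^2 - g - 4) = (g - 1)*(g + 3)*(g + 4)*(g^2 - 1) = (g - 1)*(g + 1)*(g + 3)*(g + 4)*(g - 1)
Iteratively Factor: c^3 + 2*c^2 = (c)*(c^2 + 2*c) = c^2*(c + 2)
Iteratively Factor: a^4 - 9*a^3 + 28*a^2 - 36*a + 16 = (a - 2)*(a^3 - 7*a^2 + 14*a - 8) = (a - 2)^2*(a^2 - 5*a + 4) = (a - 2)^2*(a - 1)*(a - 4)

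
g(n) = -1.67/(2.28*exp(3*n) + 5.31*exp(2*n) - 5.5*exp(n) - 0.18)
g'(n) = -1.67*(-6.84*exp(3*n) - 10.62*exp(2*n) + 5.5*exp(n))/(2.28*exp(3*n) + 5.31*exp(2*n) - 5.5*exp(n) - 0.18)^2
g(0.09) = -0.53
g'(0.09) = 2.64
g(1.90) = -0.00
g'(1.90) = 0.01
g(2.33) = -0.00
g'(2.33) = 0.00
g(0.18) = -0.35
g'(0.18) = 1.50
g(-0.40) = 2.10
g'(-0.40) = 8.33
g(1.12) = -0.02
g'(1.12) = 0.05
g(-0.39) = 2.19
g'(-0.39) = 9.40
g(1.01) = -0.02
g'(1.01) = 0.07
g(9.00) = 0.00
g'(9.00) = 0.00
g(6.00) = 0.00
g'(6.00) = 0.00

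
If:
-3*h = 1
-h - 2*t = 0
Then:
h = -1/3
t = 1/6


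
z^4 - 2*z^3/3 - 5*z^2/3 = z^2*(z - 5/3)*(z + 1)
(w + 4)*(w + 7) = w^2 + 11*w + 28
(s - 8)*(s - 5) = s^2 - 13*s + 40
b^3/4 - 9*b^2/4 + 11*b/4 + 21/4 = (b/4 + 1/4)*(b - 7)*(b - 3)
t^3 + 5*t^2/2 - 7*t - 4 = (t - 2)*(t + 1/2)*(t + 4)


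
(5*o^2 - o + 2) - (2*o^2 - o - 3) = 3*o^2 + 5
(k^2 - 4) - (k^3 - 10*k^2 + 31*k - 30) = -k^3 + 11*k^2 - 31*k + 26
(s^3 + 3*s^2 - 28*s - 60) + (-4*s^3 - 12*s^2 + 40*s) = -3*s^3 - 9*s^2 + 12*s - 60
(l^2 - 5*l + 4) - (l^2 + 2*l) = 4 - 7*l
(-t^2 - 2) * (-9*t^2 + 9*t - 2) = 9*t^4 - 9*t^3 + 20*t^2 - 18*t + 4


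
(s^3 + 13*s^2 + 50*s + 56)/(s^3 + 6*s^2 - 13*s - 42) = (s + 4)/(s - 3)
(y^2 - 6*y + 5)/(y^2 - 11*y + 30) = (y - 1)/(y - 6)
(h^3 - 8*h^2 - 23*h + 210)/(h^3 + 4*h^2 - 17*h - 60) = (h^2 - 13*h + 42)/(h^2 - h - 12)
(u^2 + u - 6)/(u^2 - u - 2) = (u + 3)/(u + 1)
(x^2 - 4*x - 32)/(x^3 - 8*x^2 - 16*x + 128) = 1/(x - 4)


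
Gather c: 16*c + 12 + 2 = 16*c + 14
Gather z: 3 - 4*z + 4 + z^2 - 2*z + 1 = z^2 - 6*z + 8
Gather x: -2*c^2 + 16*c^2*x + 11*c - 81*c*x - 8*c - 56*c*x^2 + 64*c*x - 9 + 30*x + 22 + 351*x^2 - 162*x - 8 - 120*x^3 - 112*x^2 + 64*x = -2*c^2 + 3*c - 120*x^3 + x^2*(239 - 56*c) + x*(16*c^2 - 17*c - 68) + 5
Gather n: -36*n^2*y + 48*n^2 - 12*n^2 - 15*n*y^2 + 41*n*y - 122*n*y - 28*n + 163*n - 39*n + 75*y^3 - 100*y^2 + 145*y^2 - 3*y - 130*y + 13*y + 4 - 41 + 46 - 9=n^2*(36 - 36*y) + n*(-15*y^2 - 81*y + 96) + 75*y^3 + 45*y^2 - 120*y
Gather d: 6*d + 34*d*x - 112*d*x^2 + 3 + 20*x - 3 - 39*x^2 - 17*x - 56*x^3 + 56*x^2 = d*(-112*x^2 + 34*x + 6) - 56*x^3 + 17*x^2 + 3*x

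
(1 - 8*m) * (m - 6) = -8*m^2 + 49*m - 6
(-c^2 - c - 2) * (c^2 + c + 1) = -c^4 - 2*c^3 - 4*c^2 - 3*c - 2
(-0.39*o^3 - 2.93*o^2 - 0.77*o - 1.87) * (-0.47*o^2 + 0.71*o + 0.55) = 0.1833*o^5 + 1.1002*o^4 - 1.9329*o^3 - 1.2793*o^2 - 1.7512*o - 1.0285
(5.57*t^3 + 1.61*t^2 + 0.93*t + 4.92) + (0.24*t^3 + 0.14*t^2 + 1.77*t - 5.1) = 5.81*t^3 + 1.75*t^2 + 2.7*t - 0.18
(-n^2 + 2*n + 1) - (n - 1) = -n^2 + n + 2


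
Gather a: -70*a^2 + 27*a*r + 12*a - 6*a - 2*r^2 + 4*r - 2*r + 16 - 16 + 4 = -70*a^2 + a*(27*r + 6) - 2*r^2 + 2*r + 4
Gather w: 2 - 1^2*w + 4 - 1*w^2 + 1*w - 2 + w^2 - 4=0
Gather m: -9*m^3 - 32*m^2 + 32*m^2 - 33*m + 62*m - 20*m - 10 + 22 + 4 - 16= -9*m^3 + 9*m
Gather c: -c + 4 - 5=-c - 1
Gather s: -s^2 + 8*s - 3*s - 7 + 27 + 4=-s^2 + 5*s + 24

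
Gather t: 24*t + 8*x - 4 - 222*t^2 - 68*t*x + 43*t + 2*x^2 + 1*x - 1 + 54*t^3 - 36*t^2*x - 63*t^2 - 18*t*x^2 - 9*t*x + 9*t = 54*t^3 + t^2*(-36*x - 285) + t*(-18*x^2 - 77*x + 76) + 2*x^2 + 9*x - 5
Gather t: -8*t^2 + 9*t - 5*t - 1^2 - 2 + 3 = -8*t^2 + 4*t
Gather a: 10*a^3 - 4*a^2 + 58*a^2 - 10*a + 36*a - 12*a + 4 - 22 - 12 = 10*a^3 + 54*a^2 + 14*a - 30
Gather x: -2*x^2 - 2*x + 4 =-2*x^2 - 2*x + 4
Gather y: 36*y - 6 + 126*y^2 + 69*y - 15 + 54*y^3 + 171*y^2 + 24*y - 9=54*y^3 + 297*y^2 + 129*y - 30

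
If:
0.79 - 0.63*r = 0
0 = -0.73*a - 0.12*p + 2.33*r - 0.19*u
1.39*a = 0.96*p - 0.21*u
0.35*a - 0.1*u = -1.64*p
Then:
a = -2.13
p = 1.82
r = 1.25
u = 22.40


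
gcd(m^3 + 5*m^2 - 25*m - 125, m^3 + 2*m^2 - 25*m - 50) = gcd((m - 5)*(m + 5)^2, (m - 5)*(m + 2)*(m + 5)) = m^2 - 25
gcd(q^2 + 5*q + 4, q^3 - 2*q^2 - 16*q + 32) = q + 4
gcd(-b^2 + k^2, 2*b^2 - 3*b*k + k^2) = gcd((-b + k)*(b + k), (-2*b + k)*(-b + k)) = b - k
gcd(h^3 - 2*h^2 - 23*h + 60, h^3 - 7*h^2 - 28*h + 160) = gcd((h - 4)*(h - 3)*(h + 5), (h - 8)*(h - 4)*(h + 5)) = h^2 + h - 20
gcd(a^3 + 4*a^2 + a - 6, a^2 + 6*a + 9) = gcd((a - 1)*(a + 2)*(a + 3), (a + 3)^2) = a + 3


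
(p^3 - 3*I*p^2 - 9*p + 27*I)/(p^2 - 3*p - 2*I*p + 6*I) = (p^2 + 3*p*(1 - I) - 9*I)/(p - 2*I)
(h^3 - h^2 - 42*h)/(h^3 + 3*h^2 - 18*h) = (h - 7)/(h - 3)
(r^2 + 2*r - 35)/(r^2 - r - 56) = (r - 5)/(r - 8)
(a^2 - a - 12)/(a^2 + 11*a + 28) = (a^2 - a - 12)/(a^2 + 11*a + 28)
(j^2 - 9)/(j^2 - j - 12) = (j - 3)/(j - 4)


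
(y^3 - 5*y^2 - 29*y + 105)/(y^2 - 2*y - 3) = (y^2 - 2*y - 35)/(y + 1)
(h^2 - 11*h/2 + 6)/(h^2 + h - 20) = (h - 3/2)/(h + 5)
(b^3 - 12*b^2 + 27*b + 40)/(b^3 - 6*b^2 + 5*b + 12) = (b^2 - 13*b + 40)/(b^2 - 7*b + 12)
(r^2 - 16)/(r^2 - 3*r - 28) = (r - 4)/(r - 7)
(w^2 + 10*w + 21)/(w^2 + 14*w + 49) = (w + 3)/(w + 7)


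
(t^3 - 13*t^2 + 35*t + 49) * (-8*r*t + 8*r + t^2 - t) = -8*r*t^4 + 112*r*t^3 - 384*r*t^2 - 112*r*t + 392*r + t^5 - 14*t^4 + 48*t^3 + 14*t^2 - 49*t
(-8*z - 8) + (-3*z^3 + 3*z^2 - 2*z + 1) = -3*z^3 + 3*z^2 - 10*z - 7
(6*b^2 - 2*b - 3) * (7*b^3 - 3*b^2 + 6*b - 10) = 42*b^5 - 32*b^4 + 21*b^3 - 63*b^2 + 2*b + 30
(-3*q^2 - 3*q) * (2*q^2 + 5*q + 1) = -6*q^4 - 21*q^3 - 18*q^2 - 3*q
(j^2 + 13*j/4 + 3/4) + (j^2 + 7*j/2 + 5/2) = 2*j^2 + 27*j/4 + 13/4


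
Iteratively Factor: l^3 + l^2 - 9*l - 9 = (l + 1)*(l^2 - 9) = (l + 1)*(l + 3)*(l - 3)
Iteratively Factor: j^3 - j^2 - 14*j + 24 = (j + 4)*(j^2 - 5*j + 6) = (j - 2)*(j + 4)*(j - 3)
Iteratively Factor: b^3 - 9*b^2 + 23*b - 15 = (b - 5)*(b^2 - 4*b + 3) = (b - 5)*(b - 1)*(b - 3)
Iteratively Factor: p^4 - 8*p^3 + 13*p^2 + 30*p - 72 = (p - 3)*(p^3 - 5*p^2 - 2*p + 24) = (p - 3)^2*(p^2 - 2*p - 8) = (p - 3)^2*(p + 2)*(p - 4)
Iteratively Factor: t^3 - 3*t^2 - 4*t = (t - 4)*(t^2 + t) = (t - 4)*(t + 1)*(t)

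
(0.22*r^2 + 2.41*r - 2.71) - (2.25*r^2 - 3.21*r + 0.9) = -2.03*r^2 + 5.62*r - 3.61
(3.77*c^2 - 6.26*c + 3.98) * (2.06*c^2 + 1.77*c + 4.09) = 7.7662*c^4 - 6.2227*c^3 + 12.5379*c^2 - 18.5588*c + 16.2782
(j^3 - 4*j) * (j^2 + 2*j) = j^5 + 2*j^4 - 4*j^3 - 8*j^2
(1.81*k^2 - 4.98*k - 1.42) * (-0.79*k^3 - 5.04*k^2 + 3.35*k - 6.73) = -1.4299*k^5 - 5.1882*k^4 + 32.2845*k^3 - 21.7075*k^2 + 28.7584*k + 9.5566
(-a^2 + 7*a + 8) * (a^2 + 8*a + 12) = -a^4 - a^3 + 52*a^2 + 148*a + 96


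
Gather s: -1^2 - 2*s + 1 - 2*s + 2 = 2 - 4*s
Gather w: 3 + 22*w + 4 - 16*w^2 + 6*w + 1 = -16*w^2 + 28*w + 8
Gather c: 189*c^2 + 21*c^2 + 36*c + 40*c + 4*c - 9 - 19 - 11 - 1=210*c^2 + 80*c - 40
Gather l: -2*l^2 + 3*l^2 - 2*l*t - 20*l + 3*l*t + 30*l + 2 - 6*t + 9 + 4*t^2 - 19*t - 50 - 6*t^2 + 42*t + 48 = l^2 + l*(t + 10) - 2*t^2 + 17*t + 9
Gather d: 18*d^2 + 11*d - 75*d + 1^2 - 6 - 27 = 18*d^2 - 64*d - 32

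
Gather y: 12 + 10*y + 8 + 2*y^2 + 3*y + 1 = 2*y^2 + 13*y + 21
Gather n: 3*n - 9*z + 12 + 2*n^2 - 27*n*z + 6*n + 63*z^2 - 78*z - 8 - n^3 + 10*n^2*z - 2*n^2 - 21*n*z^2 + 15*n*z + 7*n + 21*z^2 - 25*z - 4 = -n^3 + 10*n^2*z + n*(-21*z^2 - 12*z + 16) + 84*z^2 - 112*z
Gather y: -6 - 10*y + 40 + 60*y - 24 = 50*y + 10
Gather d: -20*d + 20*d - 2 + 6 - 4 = 0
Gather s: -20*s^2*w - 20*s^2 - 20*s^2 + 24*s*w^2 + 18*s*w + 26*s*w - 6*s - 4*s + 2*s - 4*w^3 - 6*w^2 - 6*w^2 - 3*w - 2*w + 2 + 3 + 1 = s^2*(-20*w - 40) + s*(24*w^2 + 44*w - 8) - 4*w^3 - 12*w^2 - 5*w + 6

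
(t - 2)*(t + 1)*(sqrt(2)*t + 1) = sqrt(2)*t^3 - sqrt(2)*t^2 + t^2 - 2*sqrt(2)*t - t - 2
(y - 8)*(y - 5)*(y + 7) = y^3 - 6*y^2 - 51*y + 280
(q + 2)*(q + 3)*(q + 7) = q^3 + 12*q^2 + 41*q + 42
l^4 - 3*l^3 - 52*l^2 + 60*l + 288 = (l - 8)*(l - 3)*(l + 2)*(l + 6)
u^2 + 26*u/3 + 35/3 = (u + 5/3)*(u + 7)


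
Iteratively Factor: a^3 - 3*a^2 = (a)*(a^2 - 3*a) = a*(a - 3)*(a)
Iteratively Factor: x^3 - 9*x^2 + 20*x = (x - 4)*(x^2 - 5*x) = x*(x - 4)*(x - 5)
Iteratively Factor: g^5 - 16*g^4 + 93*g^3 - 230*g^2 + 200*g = (g - 4)*(g^4 - 12*g^3 + 45*g^2 - 50*g) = (g - 4)*(g - 2)*(g^3 - 10*g^2 + 25*g) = g*(g - 4)*(g - 2)*(g^2 - 10*g + 25) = g*(g - 5)*(g - 4)*(g - 2)*(g - 5)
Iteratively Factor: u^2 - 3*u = (u)*(u - 3)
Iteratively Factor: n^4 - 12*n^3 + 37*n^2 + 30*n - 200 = (n - 5)*(n^3 - 7*n^2 + 2*n + 40) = (n - 5)^2*(n^2 - 2*n - 8) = (n - 5)^2*(n - 4)*(n + 2)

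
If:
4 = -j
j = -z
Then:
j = -4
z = 4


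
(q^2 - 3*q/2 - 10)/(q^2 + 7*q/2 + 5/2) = (q - 4)/(q + 1)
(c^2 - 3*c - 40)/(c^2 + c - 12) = (c^2 - 3*c - 40)/(c^2 + c - 12)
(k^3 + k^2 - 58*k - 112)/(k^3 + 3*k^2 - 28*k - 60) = (k^2 - k - 56)/(k^2 + k - 30)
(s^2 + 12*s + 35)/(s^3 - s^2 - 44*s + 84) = (s + 5)/(s^2 - 8*s + 12)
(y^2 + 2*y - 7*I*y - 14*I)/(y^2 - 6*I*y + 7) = (y + 2)/(y + I)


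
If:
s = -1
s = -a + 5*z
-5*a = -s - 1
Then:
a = 0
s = -1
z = -1/5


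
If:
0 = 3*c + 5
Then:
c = -5/3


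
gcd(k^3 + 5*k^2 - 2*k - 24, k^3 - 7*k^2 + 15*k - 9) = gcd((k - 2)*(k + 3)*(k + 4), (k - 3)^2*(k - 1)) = 1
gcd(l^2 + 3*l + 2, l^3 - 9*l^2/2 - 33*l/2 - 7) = l + 2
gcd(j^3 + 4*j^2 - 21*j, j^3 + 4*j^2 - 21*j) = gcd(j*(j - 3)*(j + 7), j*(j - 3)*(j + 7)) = j^3 + 4*j^2 - 21*j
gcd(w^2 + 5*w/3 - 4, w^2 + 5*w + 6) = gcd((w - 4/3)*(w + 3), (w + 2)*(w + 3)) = w + 3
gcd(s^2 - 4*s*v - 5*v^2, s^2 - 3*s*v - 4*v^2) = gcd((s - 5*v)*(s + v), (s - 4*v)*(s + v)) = s + v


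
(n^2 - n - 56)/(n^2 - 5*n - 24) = (n + 7)/(n + 3)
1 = 1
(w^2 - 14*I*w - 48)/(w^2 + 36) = (w - 8*I)/(w + 6*I)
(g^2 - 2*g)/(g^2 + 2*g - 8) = g/(g + 4)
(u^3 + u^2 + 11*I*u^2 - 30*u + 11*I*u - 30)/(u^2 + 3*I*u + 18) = (u^2 + u*(1 + 5*I) + 5*I)/(u - 3*I)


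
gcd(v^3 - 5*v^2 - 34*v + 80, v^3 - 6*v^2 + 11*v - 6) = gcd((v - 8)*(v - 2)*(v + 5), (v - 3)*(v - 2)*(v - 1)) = v - 2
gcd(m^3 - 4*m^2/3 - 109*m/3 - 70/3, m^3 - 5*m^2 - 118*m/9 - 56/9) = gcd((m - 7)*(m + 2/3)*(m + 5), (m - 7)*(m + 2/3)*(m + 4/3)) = m^2 - 19*m/3 - 14/3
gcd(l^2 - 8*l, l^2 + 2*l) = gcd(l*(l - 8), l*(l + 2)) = l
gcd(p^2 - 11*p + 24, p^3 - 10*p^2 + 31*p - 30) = p - 3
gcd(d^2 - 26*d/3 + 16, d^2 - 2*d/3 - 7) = 1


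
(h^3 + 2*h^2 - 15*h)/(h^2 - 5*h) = (h^2 + 2*h - 15)/(h - 5)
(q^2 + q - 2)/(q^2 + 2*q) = (q - 1)/q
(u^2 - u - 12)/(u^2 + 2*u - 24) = (u + 3)/(u + 6)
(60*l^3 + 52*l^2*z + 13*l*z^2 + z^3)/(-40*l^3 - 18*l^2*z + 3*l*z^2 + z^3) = (6*l + z)/(-4*l + z)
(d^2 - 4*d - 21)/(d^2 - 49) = (d + 3)/(d + 7)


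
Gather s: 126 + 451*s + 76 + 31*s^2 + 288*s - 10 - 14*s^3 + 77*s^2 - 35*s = -14*s^3 + 108*s^2 + 704*s + 192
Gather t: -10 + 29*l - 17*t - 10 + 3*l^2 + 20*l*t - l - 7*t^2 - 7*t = 3*l^2 + 28*l - 7*t^2 + t*(20*l - 24) - 20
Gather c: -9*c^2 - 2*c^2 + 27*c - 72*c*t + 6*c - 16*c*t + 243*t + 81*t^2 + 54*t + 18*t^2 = -11*c^2 + c*(33 - 88*t) + 99*t^2 + 297*t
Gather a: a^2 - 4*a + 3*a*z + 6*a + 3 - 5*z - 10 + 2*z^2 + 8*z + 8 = a^2 + a*(3*z + 2) + 2*z^2 + 3*z + 1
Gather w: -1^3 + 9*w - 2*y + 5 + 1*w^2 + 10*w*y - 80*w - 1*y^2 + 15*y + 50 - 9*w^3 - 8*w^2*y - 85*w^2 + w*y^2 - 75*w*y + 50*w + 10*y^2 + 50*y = -9*w^3 + w^2*(-8*y - 84) + w*(y^2 - 65*y - 21) + 9*y^2 + 63*y + 54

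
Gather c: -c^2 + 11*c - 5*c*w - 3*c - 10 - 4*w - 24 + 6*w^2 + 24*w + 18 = -c^2 + c*(8 - 5*w) + 6*w^2 + 20*w - 16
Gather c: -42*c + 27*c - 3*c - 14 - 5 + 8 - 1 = -18*c - 12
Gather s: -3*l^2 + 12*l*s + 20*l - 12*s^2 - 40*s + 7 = -3*l^2 + 20*l - 12*s^2 + s*(12*l - 40) + 7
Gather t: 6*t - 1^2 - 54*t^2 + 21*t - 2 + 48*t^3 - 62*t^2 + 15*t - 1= 48*t^3 - 116*t^2 + 42*t - 4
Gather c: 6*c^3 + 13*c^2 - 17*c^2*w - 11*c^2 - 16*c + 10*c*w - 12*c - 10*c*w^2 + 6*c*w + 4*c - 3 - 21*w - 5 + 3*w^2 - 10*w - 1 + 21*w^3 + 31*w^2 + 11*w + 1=6*c^3 + c^2*(2 - 17*w) + c*(-10*w^2 + 16*w - 24) + 21*w^3 + 34*w^2 - 20*w - 8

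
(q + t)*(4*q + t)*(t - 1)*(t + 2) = 4*q^2*t^2 + 4*q^2*t - 8*q^2 + 5*q*t^3 + 5*q*t^2 - 10*q*t + t^4 + t^3 - 2*t^2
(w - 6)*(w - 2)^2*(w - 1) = w^4 - 11*w^3 + 38*w^2 - 52*w + 24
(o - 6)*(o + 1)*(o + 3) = o^3 - 2*o^2 - 21*o - 18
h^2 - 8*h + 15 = (h - 5)*(h - 3)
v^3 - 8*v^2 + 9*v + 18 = (v - 6)*(v - 3)*(v + 1)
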